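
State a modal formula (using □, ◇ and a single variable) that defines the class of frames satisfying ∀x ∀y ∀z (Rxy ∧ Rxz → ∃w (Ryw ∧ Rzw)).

This is convergence; the standard corresponding axiom is .2: ◇□q → □◇q.
Suppose ◇□q→□◇q is valid. Take Rxy, Rxz and set V(q)={w : Ryw}. Then □q at y so ◇□q at x, so □◇q at x, so ◇q at z, giving w with Rzw and Ryw.

◇□q → □◇q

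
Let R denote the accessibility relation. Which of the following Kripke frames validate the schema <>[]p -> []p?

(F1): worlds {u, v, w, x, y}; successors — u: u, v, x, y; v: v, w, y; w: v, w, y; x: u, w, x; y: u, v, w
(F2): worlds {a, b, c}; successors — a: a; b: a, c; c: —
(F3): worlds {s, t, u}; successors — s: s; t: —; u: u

The schema corresponds to the Euclidean property: forall x forall y forall z (Rxy & Rxz -> Ryz).
(F1): fails — Ruv and Ruu but not Rvu.
(F2): fails — Rba and Rbc but not Rac.
(F3): ✓.
Valid on: (F3).

(F3)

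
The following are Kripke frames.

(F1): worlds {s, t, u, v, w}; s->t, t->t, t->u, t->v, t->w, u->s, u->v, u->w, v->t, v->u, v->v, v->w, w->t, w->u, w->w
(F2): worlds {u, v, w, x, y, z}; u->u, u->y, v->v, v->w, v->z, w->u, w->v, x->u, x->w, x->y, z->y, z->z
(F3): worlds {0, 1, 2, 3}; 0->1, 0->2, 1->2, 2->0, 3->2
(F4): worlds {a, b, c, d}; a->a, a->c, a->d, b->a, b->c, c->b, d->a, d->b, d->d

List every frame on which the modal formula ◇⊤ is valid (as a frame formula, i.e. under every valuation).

The schema corresponds to seriality: ∀x ∃y Rxy.
(F1): condition met.
(F2): fails — world y has no successor.
(F3): condition met.
(F4): condition met.

(F1), (F3), (F4)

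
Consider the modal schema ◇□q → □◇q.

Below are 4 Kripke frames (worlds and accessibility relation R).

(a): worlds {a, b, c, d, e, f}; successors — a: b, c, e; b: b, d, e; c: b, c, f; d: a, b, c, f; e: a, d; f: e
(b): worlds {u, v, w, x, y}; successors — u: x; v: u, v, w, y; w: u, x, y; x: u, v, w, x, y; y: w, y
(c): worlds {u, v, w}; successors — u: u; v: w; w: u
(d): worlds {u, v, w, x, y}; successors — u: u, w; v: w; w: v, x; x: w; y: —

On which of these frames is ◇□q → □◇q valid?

(c)

Frame correspondent (Sahlqvist): ∀x ∀y ∀z (Rxy ∧ Rxz → ∃w (Ryw ∧ Rzw)) — i.e. convergence.
(a): fails — Rae and Rac but e and c have no common successor.
(b): fails — Rvv and Rvu but v and u have no common successor.
(c): holds.
(d): fails — Ruw and Ruu but w and u have no common successor.
Valid on: (c).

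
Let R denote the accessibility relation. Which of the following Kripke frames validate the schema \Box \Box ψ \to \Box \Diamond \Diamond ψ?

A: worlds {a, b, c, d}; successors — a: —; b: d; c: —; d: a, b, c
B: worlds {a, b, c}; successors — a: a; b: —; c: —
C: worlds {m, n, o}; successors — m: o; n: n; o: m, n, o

B, C

This is the axiom for a generalized confluence (Geach) condition; its first-order frame correspondent is \forall x \forall z (xRz \to \exists w (x R^2 w \wedge z R^2 w)).
A: fails — bRd but no w with bR²w and dR²w.
B: condition met.
C: condition met.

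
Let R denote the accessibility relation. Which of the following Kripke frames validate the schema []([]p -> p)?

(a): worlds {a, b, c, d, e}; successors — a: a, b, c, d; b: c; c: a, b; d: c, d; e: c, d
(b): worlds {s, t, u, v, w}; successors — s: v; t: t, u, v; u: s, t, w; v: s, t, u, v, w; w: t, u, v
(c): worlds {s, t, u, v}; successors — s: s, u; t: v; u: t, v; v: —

none

The schema corresponds to shift-reflexivity: forall x forall y (Rxy -> Ryy).
(a): fails — Rbc but not Rcc.
(b): fails — Ruw but not Rww.
(c): fails — Ruv but not Rvv.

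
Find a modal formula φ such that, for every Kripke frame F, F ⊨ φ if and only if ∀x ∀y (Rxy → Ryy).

□(□ψ → ψ)

The condition is shift-reflexivity. The T□ schema □(□ψ → ψ) defines it.
Suppose □(□ψ→ψ) is valid. Take Rxy and set V(ψ)={w : Ryw}. Then at y, □ψ holds; since □(□ψ→ψ) at x, □ψ→ψ at y, so ψ at y, i.e. Ryy.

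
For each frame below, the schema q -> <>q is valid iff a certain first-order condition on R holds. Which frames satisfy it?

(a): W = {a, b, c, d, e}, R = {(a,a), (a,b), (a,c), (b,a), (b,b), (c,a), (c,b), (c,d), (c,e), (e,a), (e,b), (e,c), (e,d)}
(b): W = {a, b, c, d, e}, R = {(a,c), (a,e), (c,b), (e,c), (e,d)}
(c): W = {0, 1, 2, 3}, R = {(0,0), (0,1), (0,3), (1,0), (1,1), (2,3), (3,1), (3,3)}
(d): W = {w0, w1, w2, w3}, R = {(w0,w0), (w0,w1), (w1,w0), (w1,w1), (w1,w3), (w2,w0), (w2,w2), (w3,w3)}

Frame correspondent (Sahlqvist): forall x Rxx — i.e. reflexivity.
(a): fails — world c does not see itself.
(b): fails — world a does not see itself.
(c): fails — world 2 does not see itself.
(d): satisfies the condition.

(d)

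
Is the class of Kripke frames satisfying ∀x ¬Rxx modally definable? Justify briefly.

If a class were modally definable it would be closed under surjective bounded morphisms (Goldblatt–Thomason).
The 2-cycle (worlds 0,1 with 0→1→0) is irreflexive, and the map sending every world to a single reflexive point • is a surjective bounded morphism (forth: every edge maps to (•,•); back: every world has a successor). So any modal formula valid on the 2-cycle is also valid on the reflexive point, which is not irreflexive.
So no modal formula (or set of formulas) defines exactly the irreflexive frames.

Not modally definable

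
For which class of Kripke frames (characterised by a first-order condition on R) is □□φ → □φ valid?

Suppose □□φ→□φ is valid. Take Rxy and set V(φ)={w : xR²w}. Then □□φ at x, so □φ at x, so φ at y, i.e. ∃z(Rxz∧Rzy).

Density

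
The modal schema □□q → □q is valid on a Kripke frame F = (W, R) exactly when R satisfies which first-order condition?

This schema is the C4 axiom.
Its frame correspondent is density — ∀x ∀y (Rxy → ∃z (Rxz ∧ Rzy)).

density: ∀x ∀y (Rxy → ∃z (Rxz ∧ Rzy))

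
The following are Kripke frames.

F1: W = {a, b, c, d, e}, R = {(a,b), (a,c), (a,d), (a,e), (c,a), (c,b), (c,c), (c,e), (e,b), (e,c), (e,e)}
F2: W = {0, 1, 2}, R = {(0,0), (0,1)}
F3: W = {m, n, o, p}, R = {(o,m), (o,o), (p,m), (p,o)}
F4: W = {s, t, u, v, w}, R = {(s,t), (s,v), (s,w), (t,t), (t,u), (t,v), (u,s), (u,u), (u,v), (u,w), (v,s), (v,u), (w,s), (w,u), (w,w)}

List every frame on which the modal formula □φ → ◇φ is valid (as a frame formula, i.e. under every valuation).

This is the axiom for seriality; its first-order frame correspondent is ∀x ∃y Rxy.
F1: fails — world b has no successor.
F2: fails — world 1 has no successor.
F3: fails — world m has no successor.
F4: condition met.

F4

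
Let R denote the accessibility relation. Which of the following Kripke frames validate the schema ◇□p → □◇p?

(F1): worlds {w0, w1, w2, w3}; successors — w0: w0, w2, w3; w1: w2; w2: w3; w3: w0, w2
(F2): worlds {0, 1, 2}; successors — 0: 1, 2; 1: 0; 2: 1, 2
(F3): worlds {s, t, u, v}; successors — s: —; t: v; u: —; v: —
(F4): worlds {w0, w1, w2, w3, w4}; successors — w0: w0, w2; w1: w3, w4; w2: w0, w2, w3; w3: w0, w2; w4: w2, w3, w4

(F4)

Frame correspondent (Sahlqvist): ∀x ∀y ∀z (Rxy ∧ Rxz → ∃w (Ryw ∧ Rzw)) — i.e. convergence.
(F1): fails — Rw0w2 and Rw0w3 but w2 and w3 have no common successor.
(F2): fails — R02 and R01 but 2 and 1 have no common successor.
(F3): fails — Rtv and Rtv but v and v have no common successor.
(F4): condition met.
Valid on: (F4).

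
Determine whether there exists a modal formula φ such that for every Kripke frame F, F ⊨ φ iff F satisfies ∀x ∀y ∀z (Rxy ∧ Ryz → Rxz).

Yes: it is transitivity, defined by the 4 schema □r → □□r.

Yes, by □r → □□r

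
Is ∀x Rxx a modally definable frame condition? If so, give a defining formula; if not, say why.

Yes — defined by □r → r

This is a Sahlqvist condition; the T axiom □r → r defines it.
Suppose □r→r is valid. At any x set V(r)={w : Rxw}. Then □r holds at x, so r holds at x, i.e. Rxx.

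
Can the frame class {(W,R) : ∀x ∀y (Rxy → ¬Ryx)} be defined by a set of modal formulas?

Modal frame validity is preserved under surjective bounded morphisms.
The 3-cycle (worlds s,t,u with s→t→u→s) is asymmetric. Mapping every world to a single reflexive point • is a surjective bounded morphism, and the reflexive point is not asymmetric (R•• but asymmetry requires ¬R••).
So no modal formula (or set of formulas) defines exactly the asymmetric frames.

Not modally definable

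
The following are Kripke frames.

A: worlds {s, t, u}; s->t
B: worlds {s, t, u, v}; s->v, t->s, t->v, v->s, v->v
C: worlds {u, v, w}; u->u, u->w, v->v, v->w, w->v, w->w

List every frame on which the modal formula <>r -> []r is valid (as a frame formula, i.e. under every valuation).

A

The schema corresponds to partial functionality: forall x forall y forall z (Rxy & Rxz -> y = z).
A: condition met.
B: fails — t sees both s and v.
C: fails — u sees both u and w.
Valid on: A.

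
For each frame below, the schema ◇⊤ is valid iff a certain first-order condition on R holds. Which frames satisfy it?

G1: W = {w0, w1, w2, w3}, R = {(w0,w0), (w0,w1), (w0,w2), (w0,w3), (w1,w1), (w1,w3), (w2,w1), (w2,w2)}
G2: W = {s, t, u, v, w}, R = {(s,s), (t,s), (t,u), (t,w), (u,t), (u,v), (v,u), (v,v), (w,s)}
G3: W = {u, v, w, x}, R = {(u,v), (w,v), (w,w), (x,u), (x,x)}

The schema corresponds to seriality: ∀x ∃y Rxy.
G1: fails — world w3 has no successor.
G2: ✓.
G3: fails — world v has no successor.

G2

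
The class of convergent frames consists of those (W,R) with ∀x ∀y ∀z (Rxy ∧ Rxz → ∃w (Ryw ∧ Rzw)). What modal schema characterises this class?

A defining formula is ◇□s → □◇s (the .2 axiom).
Suppose ◇□s→□◇s is valid. Take Rxy, Rxz and set V(s)={w : Ryw}. Then □s at y so ◇□s at x, so □◇s at x, so ◇s at z, giving w with Rzw and Ryw.

◇□s → □◇s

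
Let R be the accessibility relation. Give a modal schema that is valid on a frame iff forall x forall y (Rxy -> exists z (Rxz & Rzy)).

This is density; the standard corresponding axiom is C4: □□ψ → □ψ.

□□ψ → □ψ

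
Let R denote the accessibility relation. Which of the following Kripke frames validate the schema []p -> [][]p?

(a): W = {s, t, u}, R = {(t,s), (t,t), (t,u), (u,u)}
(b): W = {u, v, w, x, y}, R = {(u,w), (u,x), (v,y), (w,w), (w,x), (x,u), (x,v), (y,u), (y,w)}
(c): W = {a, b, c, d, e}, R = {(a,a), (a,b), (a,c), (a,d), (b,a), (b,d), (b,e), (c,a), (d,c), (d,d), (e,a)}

(a)

Frame correspondent (Sahlqvist): forall x forall y forall z (Rxy & Ryz -> Rxz) — i.e. transitivity.
(a): holds.
(b): fails — Rwx and Rxu but not Rwu.
(c): fails — Rdc and Rca but not Rda.
Valid on: (a).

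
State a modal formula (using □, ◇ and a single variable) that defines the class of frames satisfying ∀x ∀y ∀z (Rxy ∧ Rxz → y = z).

The condition is partial functionality. The CD schema ◇p → □p defines it.

◇p → □p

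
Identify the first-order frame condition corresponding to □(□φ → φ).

Suppose □(□φ→φ) is valid. Take Rxy and set V(φ)={w : Ryw}. Then at y, □φ holds; since □(□φ→φ) at x, □φ→φ at y, so φ at y, i.e. Ryy.

Shift-reflexivity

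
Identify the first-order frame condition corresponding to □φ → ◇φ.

Suppose □φ→◇φ is valid. At any x set V(φ)=W. Then □φ at x, so ◇φ at x, so x has a successor.

seriality: ∀x ∃y Rxy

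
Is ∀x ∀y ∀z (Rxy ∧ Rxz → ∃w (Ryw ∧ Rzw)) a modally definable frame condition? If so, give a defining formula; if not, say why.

Yes, by ◇□r → □◇r

This is a Sahlqvist condition; the .2 axiom ◇□r → □◇r defines it.
Suppose ◇□r→□◇r is valid. Take Rxy, Rxz and set V(r)={w : Ryw}. Then □r at y so ◇□r at x, so □◇r at x, so ◇r at z, giving w with Rzw and Ryw.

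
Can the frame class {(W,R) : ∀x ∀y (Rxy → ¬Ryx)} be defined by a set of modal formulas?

No

Modal frame validity is preserved under surjective bounded morphisms.
The 3-cycle (worlds 0,1,2 with 0→1→2→0) is asymmetric. Mapping every world to a single reflexive point • is a surjective bounded morphism, and the reflexive point is not asymmetric (R•• but asymmetry requires ¬R••).
So the class is not modally definable.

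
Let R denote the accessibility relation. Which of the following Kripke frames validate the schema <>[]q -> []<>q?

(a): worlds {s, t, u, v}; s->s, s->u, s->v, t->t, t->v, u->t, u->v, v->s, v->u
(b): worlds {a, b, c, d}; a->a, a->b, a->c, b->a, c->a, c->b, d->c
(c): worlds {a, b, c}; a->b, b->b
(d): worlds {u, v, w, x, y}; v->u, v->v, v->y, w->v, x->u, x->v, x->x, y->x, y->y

This is the axiom for convergence; its first-order frame correspondent is forall x forall y forall z (Rxy & Rxz -> exists w (Ryw & Rzw)).
(a): fails — Rsv and Rsu but v and u have no common successor.
(b): condition met.
(c): condition met.
(d): fails — Rvv and Rvu but v and u have no common successor.
Valid on: (b), (c).

(b), (c)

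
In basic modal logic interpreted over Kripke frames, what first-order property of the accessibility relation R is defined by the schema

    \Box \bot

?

This is the Ver axiom.
It corresponds to emptiness of R: \forall x \forall y \neg Rxy.

Emptiness of R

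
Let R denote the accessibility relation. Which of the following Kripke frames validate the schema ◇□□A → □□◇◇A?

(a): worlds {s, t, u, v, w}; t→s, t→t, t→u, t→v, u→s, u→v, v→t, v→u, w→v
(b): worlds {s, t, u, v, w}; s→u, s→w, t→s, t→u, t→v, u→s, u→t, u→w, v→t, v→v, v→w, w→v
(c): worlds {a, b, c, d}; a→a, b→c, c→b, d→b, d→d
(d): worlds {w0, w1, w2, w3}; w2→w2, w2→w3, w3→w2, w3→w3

(b), (d)

The schema corresponds to a generalized confluence (Geach) condition: ∀x ∀y ∀z ((xRy ∧ xR²z) → ∃w (yR²w ∧ zR²w)).
(a): fails — tRs, tR²s but no w* with sR²w* and sR²w*.
(b): holds.
(c): fails — bRc, bR²b but no w with cR²w and bR²w.
(d): holds.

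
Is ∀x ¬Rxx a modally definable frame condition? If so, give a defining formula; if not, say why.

No

Any modally definable frame class is closed under surjective bounded morphisms.
The 4-cycle (worlds 0,1,2,3 with 0→1→2→3→0) is irreflexive, and the map sending every world to a single reflexive point • is a surjective bounded morphism (forth: every edge maps to (•,•); back: every world has a successor). So any modal formula valid on the 4-cycle is also valid on the reflexive point, which is not irreflexive.
Hence irreflexivity is not modally definable.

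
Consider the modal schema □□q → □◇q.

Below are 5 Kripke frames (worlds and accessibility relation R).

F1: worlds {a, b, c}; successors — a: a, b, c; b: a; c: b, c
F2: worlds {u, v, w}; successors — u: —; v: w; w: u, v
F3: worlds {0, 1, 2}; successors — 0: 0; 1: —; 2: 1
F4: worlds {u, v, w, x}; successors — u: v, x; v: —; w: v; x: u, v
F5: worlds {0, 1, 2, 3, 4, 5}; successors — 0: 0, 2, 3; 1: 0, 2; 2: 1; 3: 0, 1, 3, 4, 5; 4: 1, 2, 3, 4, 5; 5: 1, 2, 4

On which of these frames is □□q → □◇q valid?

F1, F5

This is the axiom for a generalized confluence (Geach) condition; its first-order frame correspondent is ∀x ∀z (xRz → ∃w (xR²w ∧ zRw)).
F1: ✓.
F2: fails — wRu but no t with wR²t and uRt.
F3: fails — 2R1 but no w with 2R²w and 1Rw.
F4: fails — uRv but no t with uR²t and vRt.
F5: ✓.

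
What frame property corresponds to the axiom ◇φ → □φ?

Suppose ◇φ→□φ is valid. Take Rxy, Rxz and set V(φ)={y}. Then ◇φ at x, so □φ at x, so φ at z, i.e. z=y.
The converse is a direct semantic check.
Frame condition: ∀x ∀y ∀z (Rxy ∧ Rxz → y = z).

Partial functionality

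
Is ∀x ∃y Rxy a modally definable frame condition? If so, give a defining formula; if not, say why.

This is a Sahlqvist condition; the D axiom □p → ◇p defines it.
Suppose □p→◇p is valid. At any x set V(p)=W. Then □p at x, so ◇p at x, so x has a successor.

Definable; □p → ◇p defines it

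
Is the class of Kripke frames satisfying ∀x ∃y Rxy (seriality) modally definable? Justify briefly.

Yes — defined by □q → ◇q

Yes: it is seriality, defined by the D schema □q → ◇q.
Suppose □q→◇q is valid. At any x set V(q)=W. Then □q at x, so ◇q at x, so x has a successor.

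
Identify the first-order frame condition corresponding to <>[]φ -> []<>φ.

This schema is the .2 axiom.
It corresponds to convergence: forall x forall y forall z (Rxy & Rxz -> exists w (Ryw & Rzw)).

convergence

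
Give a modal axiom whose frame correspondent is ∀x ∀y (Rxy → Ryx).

The condition is symmetry. The B schema p → □◇p defines it.
Suppose p→□◇p is valid. Take Rxy and set V(p)={x}. Then p at x, so □◇p at x, so ◇p at y, so some z with Ryz has p; z=x, i.e. Ryx.

p → □◇p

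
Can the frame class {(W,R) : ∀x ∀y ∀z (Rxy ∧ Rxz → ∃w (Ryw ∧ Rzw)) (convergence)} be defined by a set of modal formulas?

Definable; ◇□q → □◇q defines it

The condition is convergence. A defining modal formula is ◇□q → □◇q.
Suppose ◇□q→□◇q is valid. Take Rxy, Rxz and set V(q)={w : Ryw}. Then □q at y so ◇□q at x, so □◇q at x, so ◇q at z, giving w with Rzw and Ryw.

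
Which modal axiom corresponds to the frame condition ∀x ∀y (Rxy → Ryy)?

A defining formula is □(□ψ → ψ) (the T□ axiom).
Suppose □(□ψ→ψ) is valid. Take Rxy and set V(ψ)={w : Ryw}. Then at y, □ψ holds; since □(□ψ→ψ) at x, □ψ→ψ at y, so ψ at y, i.e. Ryy.

□(□ψ → ψ)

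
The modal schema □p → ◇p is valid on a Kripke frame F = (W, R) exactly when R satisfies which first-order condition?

This schema is the D axiom.
Its frame correspondent is seriality — ∀x ∃y Rxy.

seriality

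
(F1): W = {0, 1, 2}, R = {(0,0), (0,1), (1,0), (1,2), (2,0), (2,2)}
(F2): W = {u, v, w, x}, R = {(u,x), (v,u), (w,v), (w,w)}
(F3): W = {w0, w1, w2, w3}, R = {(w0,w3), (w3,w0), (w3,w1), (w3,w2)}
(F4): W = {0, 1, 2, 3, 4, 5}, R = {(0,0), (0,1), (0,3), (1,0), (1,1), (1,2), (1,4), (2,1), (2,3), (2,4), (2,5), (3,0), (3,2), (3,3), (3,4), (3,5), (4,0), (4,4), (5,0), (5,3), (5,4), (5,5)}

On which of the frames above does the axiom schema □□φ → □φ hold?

This is the axiom for density; its first-order frame correspondent is ∀x ∀y (Rxy → ∃z (Rxz ∧ Rzy)).
(F1): ✓.
(F2): fails — Rvu but no z with Rvz and Rzu.
(F3): fails — Rw3w1 but no z with Rw3z and Rzw1.
(F4): ✓.
Valid on: (F1), (F4).

(F1), (F4)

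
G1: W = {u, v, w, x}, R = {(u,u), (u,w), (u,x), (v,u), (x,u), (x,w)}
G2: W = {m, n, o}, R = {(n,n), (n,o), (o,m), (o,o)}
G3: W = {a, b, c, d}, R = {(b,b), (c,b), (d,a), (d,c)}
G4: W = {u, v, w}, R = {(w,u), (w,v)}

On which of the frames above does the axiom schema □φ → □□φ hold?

G4

The schema corresponds to transitivity: ∀x ∀y ∀z (Rxy ∧ Ryz → Rxz).
G1: fails — Rvu and Ruw but not Rvw.
G2: fails — Rno and Rom but not Rnm.
G3: fails — Rdc and Rcb but not Rdb.
G4: holds.
Valid on: G4.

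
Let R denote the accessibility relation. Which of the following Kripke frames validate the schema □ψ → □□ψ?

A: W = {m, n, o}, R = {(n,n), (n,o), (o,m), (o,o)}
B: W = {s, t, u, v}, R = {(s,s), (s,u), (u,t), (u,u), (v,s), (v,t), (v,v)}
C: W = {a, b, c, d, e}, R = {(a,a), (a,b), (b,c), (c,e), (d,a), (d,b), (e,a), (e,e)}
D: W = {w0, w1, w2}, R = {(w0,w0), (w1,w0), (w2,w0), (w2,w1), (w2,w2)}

Frame correspondent (Sahlqvist): ∀x ∀y ∀z (Rxy ∧ Ryz → Rxz) — i.e. transitivity.
A: fails — Rno and Rom but not Rnm.
B: fails — Rvs and Rsu but not Rvu.
C: fails — Rbc and Rce but not Rbe.
D: holds.
Valid on: D.

D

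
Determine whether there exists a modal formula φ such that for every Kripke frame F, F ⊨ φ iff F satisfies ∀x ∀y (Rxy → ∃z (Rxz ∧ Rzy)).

The condition is density. A defining modal formula is □□q → □q.

Definable; □□q → □q defines it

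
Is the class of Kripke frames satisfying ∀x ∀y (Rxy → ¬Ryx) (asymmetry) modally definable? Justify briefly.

If a class were modally definable it would be closed under surjective bounded morphisms (Goldblatt–Thomason).
The 3-cycle (worlds 0,1,2 with 0→1→2→0) is asymmetric. Mapping every world to a single reflexive point • is a surjective bounded morphism, and the reflexive point is not asymmetric (R•• but asymmetry requires ¬R••).
Hence asymmetry is not modally definable.

No — not modally definable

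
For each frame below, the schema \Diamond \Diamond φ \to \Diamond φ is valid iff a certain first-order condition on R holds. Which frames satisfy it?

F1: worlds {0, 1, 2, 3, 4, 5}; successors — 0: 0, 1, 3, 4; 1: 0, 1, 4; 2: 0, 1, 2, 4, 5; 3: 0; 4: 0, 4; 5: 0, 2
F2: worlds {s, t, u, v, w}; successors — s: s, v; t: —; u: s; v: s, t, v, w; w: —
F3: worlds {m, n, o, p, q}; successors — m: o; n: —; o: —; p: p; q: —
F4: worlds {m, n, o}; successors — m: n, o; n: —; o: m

F3

This is the axiom for transitivity; its first-order frame correspondent is \forall x \forall y \forall z (Rxy \wedge Ryz \to Rxz).
F1: fails — R10 and R03 but not R13.
F2: fails — Rus and Rsv but not Ruv.
F3: ✓.
F4: fails — Rom and Rmo but not Roo.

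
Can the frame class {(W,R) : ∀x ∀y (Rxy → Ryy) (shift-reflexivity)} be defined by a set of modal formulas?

Yes, by □(□r → r)

The condition is shift-reflexivity. A defining modal formula is □(□r → r).
Suppose □(□r→r) is valid. Take Rxy and set V(r)={w : Ryw}. Then at y, □r holds; since □(□r→r) at x, □r→r at y, so r at y, i.e. Ryy.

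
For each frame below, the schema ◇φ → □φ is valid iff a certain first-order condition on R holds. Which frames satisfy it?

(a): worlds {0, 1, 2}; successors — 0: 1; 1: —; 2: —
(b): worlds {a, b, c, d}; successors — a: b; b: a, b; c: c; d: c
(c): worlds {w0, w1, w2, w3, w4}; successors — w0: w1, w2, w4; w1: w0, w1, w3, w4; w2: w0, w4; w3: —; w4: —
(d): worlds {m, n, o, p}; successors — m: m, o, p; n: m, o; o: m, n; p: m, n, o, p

(a)

Frame correspondent (Sahlqvist): ∀x ∀y ∀z (Rxy ∧ Rxz → y = z) — i.e. partial functionality.
(a): satisfies the condition.
(b): fails — b sees both a and b.
(c): fails — w0 sees both w1 and w2.
(d): fails — m sees both m and o.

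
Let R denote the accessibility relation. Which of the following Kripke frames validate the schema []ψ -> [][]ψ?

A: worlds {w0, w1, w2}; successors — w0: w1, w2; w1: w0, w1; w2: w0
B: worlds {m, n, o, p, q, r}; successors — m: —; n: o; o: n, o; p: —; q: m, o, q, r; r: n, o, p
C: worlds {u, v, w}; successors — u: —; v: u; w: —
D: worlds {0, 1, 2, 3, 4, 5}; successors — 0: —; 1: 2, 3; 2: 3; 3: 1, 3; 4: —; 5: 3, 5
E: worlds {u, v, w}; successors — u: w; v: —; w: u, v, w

The schema corresponds to transitivity: forall x forall y forall z (Rxy & Ryz -> Rxz).
A: fails — Rw1w0 and Rw0w2 but not Rw1w2.
B: fails — Rno and Ron but not Rnn.
C: holds.
D: fails — R31 and R12 but not R32.
E: fails — Ruw and Rwu but not Ruu.

C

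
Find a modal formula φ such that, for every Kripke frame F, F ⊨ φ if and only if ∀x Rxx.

A defining formula is □s → s (the T axiom).

□s → s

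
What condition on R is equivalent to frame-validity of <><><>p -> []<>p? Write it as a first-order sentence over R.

forall x forall y forall z ((x R^3 y & xRz) -> exists w (y = w & zRw))

This is a Sahlqvist (Geach-type) schema ◇^3□^0p → □^1◇^1p.
Minimal-valuation argument: fix x; take any y with xR^3y and any z with xR^1z. Set V(p) to the set of worlds R-reachable from y in exactly 0 steps. Then □^0p holds at y, so the antecedent holds at x; validity forces ◇^1p at z, giving a w with zR^1w and yR^0w.
First-order correspondent: forall x forall y forall z ((x R^3 y & xRz) -> exists w (y = w & zRw)).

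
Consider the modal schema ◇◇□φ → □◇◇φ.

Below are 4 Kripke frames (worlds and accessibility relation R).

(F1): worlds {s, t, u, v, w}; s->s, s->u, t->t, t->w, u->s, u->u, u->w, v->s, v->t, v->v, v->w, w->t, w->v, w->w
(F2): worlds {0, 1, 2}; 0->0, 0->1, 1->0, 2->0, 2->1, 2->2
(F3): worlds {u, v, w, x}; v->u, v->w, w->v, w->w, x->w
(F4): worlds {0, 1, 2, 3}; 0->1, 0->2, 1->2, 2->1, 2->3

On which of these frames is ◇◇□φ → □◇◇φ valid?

(F2)

The schema corresponds to a generalized confluence (Geach) condition: ∀x ∀y ∀z ((xR²y ∧ xRz) → ∃w (yRw ∧ zR²w)).
(F1): fails — vR²s, vRt but no w* with sRw* and tR²w*.
(F2): holds.
(F3): fails — vR²v, vRu but no t with vRt and uR²t.
(F4): fails — 0R²1, 0R1 but no w with 1Rw and 1R²w.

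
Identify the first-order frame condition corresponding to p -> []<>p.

Suppose p→□◇p is valid. Take Rxy and set V(p)={x}. Then p at x, so □◇p at x, so ◇p at y, so some z with Ryz has p; z=x, i.e. Ryx.
Conversely, any frame satisfying forall x forall y (Rxy -> Ryx) validates the schema.
So the correspondent is symmetry.

symmetry: forall x forall y (Rxy -> Ryx)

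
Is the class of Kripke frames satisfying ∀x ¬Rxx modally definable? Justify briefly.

Any modally definable frame class is closed under surjective bounded morphisms.
The 2-cycle (worlds 0,1 with 0→1→0) is irreflexive, and the map sending every world to a single reflexive point • is a surjective bounded morphism (forth: every edge maps to (•,•); back: every world has a successor). So any modal formula valid on the 2-cycle is also valid on the reflexive point, which is not irreflexive.
So the class is not modally definable.

Not modally definable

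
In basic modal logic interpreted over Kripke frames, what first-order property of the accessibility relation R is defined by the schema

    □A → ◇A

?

Suppose □A→◇A is valid. At any x set V(A)=W. Then □A at x, so ◇A at x, so x has a successor.
Conversely, on a frame with seriality the schema holds at every world under every valuation.
Frame condition: ∀x ∃y Rxy.

seriality: ∀x ∃y Rxy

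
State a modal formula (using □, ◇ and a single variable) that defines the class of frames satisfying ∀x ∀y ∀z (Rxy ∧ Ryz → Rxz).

□r → □□r

This is transitivity; the standard corresponding axiom is 4: □r → □□r.
Suppose □r→□□r is valid. Take Rxy, Ryz and set V(r)={w : Rxw}. Then □r at x, so □□r at x, so □r at y, so r at z, i.e. Rxz.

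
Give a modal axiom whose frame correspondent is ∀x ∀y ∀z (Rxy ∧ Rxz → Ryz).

This is the Euclidean property; the standard corresponding axiom is 5: ◇r → □◇r.
Suppose ◇r→□◇r is valid. Take Rxy, Rxz and set V(r)={y}. Then ◇r at x, so □◇r at x, so ◇r at z, so some w with Rzw has r; w=y, i.e. Rzy. By symmetry of the argument, Ryz.

◇r → □◇r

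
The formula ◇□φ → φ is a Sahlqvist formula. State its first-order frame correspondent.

This is frame-equivalent to φ → □◇φ (substitute ¬φ for φ and contrapose).
Suppose φ→□◇φ is valid. Take Rxy and set V(φ)={x}. Then φ at x, so □◇φ at x, so ◇φ at y, so some z with Ryz has φ; z=x, i.e. Ryx.

symmetry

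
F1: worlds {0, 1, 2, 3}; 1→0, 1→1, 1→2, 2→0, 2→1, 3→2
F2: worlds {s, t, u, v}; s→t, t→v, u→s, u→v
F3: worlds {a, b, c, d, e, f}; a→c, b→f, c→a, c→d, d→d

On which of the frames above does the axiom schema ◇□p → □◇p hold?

none

The schema corresponds to convergence: ∀x ∀y ∀z (Rxy ∧ Rxz → ∃w (Ryw ∧ Rzw)).
F1: fails — R10 and R10 but 0 and 0 have no common successor.
F2: fails — Rtv and Rtv but v and v have no common successor.
F3: fails — Rbf and Rbf but f and f have no common successor.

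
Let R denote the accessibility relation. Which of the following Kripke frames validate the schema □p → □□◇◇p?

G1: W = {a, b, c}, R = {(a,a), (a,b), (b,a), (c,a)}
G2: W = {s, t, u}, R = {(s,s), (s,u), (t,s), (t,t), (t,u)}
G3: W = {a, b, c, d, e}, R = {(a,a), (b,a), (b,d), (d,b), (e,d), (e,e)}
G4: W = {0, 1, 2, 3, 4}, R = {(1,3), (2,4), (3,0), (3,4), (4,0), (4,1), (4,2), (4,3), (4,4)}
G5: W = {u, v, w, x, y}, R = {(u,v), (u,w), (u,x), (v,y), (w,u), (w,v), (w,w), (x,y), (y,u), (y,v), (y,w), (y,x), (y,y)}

The schema corresponds to a generalized confluence (Geach) condition: ∀x ∀z (xR²z → ∃w (xRw ∧ zR²w)).
G1: satisfies the condition.
G2: fails — sR²u but no w with sRw and uR²w.
G3: fails — dR²a but no w with dRw and aR²w.
G4: fails — 1R²0 but no w with 1Rw and 0R²w.
G5: satisfies the condition.

G1, G5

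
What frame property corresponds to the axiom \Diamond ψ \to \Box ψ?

This is the CD axiom.
It corresponds to partial functionality: \forall x \forall y \forall z (Rxy \wedge Rxz \to y = z).

partial functionality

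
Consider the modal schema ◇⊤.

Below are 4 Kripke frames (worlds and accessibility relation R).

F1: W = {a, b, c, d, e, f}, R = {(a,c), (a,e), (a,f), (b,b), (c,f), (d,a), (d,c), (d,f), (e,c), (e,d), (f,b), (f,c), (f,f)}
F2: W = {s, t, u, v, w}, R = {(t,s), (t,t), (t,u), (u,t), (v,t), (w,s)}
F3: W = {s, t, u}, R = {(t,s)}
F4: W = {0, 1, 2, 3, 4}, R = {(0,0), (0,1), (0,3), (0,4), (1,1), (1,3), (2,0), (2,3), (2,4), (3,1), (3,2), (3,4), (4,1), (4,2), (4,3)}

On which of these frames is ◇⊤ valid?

This is the axiom for seriality; its first-order frame correspondent is ∀x ∃y Rxy.
F1: ✓.
F2: fails — world s has no successor.
F3: fails — world s has no successor.
F4: ✓.
Valid on: F1, F4.

F1, F4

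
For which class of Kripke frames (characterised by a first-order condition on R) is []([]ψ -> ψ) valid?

This is the T□ axiom.
Its frame correspondent is shift-reflexivity — forall x forall y (Rxy -> Ryy).

Shift-reflexivity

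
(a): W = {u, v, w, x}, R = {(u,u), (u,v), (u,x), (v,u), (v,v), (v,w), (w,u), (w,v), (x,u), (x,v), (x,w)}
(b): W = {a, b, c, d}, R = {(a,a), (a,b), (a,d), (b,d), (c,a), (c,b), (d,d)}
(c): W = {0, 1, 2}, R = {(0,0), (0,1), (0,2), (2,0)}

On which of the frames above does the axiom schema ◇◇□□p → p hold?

The schema corresponds to a generalized confluence (Geach) condition: ∀x ∀y (xR²y → ∃w (yR²w ∧ x = w)).
(a): holds.
(b): fails — aR²b but no w with bR²w and a=w.
(c): fails — 0R²1 but no w with 1R²w and 0=w.

(a)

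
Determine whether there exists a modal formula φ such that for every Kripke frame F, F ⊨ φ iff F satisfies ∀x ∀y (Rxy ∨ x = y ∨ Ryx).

No — not modally definable

If a class were modally definable it would be closed under disjoint unions (Goldblatt–Thomason).
Take 3 disjoint single-world reflexive frames: each is trivially connected, but their disjoint union has 3 worlds with no edge between distinct components, so it is not connected.
So the class is not modally definable.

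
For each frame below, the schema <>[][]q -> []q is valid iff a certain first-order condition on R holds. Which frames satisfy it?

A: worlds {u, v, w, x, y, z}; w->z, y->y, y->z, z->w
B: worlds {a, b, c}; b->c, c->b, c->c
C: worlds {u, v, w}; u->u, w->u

B, C

Frame correspondent (Sahlqvist): forall x forall y forall z ((xRy & xRz) -> exists w (y R^2 w & z = w)) — i.e. a generalized confluence (Geach) condition.
A: fails — yRz, yRy but no t with zR²t and y=t.
B: ✓.
C: ✓.
Valid on: B, C.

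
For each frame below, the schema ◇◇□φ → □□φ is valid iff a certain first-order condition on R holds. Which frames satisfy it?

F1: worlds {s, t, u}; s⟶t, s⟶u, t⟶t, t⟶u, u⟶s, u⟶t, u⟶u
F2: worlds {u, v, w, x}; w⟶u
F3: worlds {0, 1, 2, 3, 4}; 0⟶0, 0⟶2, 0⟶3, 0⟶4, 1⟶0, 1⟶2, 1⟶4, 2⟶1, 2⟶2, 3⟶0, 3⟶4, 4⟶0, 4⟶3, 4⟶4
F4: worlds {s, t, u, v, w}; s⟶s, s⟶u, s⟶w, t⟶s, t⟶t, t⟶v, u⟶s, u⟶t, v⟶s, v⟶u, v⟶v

F2

This is the axiom for a generalized confluence (Geach) condition; its first-order frame correspondent is ∀x ∀y ∀z ((xR²y ∧ xR²z) → ∃w (yRw ∧ z = w)).
F1: fails — sR²s, sR²s but no w with sRw and s=w.
F2: holds.
F3: fails — 0R²0, 0R²1 but no w with 0Rw and 1=w.
F4: fails — sR²s, sR²t but no w* with sRw* and t=w*.
Valid on: F2.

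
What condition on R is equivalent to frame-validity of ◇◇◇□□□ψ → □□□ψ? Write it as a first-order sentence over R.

This is a Sahlqvist (Geach-type) schema ◇^3□^3ψ → □^3◇^0ψ.
First-order correspondent: ∀x ∀y ∀z ((xR³y ∧ xR³z) → ∃w (yR³w ∧ z = w)).

∀x ∀y ∀z ((xR³y ∧ xR³z) → ∃w (yR³w ∧ z = w))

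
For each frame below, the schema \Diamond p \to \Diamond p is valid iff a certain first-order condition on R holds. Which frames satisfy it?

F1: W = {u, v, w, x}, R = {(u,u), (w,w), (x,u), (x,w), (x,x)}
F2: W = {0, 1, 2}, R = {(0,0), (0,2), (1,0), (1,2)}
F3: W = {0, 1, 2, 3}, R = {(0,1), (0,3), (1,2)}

F1, F2, F3

This is the axiom for a generalized confluence (Geach) condition; its first-order frame correspondent is \forall x \forall y (xRy \to \exists w (y = w \wedge xRw)).
F1: holds.
F2: holds.
F3: holds.
Valid on: F1, F2, F3.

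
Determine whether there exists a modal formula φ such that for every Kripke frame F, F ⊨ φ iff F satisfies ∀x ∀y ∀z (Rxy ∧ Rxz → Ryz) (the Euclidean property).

Yes, by ◇r → □◇r

The condition is the Euclidean property. A defining modal formula is ◇r → □◇r.
Suppose ◇r→□◇r is valid. Take Rxy, Rxz and set V(r)={y}. Then ◇r at x, so □◇r at x, so ◇r at z, so some w with Rzw has r; w=y, i.e. Rzy. By symmetry of the argument, Ryz.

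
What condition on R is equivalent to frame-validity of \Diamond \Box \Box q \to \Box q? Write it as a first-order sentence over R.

This is a Sahlqvist (Geach-type) schema ◇^1□^2q → □^1◇^0q.
First-order correspondent: \forall x \forall y \forall z ((xRy \wedge xRz) \to \exists w (y R^2 w \wedge z = w)).

\forall x \forall y \forall z ((xRy \wedge xRz) \to \exists w (y R^2 w \wedge z = w))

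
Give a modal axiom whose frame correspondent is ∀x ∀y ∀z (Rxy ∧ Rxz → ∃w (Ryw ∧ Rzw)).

◇□ψ → □◇ψ

A defining formula is ◇□ψ → □◇ψ (the .2 axiom).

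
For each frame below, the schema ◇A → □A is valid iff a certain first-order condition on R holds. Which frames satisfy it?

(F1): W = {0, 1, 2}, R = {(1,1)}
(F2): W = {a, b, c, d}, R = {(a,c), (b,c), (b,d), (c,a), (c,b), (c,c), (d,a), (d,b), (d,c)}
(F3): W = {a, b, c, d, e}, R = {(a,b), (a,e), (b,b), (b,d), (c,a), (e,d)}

(F1)

The schema corresponds to partial functionality: ∀x ∀y ∀z (Rxy ∧ Rxz → y = z).
(F1): condition met.
(F2): fails — b sees both c and d.
(F3): fails — a sees both b and e.
Valid on: (F1).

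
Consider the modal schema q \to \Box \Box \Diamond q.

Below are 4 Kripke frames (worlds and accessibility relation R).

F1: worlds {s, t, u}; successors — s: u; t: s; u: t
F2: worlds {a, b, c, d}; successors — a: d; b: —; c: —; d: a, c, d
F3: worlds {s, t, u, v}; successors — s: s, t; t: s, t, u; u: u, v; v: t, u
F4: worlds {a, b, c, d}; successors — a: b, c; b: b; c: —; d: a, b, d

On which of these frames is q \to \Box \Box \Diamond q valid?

F1

The schema corresponds to a generalized confluence (Geach) condition: \forall x \forall z (x R^2 z \to \exists w (x = w \wedge zRw)).
F1: condition met.
F2: fails — aR²a but no w with a=w and aRw.
F3: fails — sR²u but no w with s=w and uRw.
F4: fails — aR²b but no w with a=w and bRw.
Valid on: F1.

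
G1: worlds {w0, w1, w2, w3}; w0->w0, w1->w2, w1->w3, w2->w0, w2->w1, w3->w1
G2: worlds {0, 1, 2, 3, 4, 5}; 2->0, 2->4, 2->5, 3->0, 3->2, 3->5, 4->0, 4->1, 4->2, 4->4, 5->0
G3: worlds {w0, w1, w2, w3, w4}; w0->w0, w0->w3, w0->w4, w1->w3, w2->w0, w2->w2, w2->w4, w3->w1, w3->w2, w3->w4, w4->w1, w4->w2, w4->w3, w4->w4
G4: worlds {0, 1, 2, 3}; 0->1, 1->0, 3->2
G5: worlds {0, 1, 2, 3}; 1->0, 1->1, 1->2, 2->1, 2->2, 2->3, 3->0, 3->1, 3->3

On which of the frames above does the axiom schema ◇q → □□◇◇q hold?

Frame correspondent (Sahlqvist): ∀x ∀y ∀z ((xRy ∧ xR²z) → ∃w (y = w ∧ zR²w)) — i.e. a generalized confluence (Geach) condition.
G1: fails — w1Rw2, w1R²w0 but no w with w2=w and w0R²w.
G2: fails — 2R0, 2R²0 but no w with 0=w and 0R²w.
G3: fails — w0Rw0, w0R²w1 but no w with w0=w and w1R²w.
G4: fails — 0R1, 0R²0 but no w with 1=w and 0R²w.
G5: fails — 1R0, 1R²0 but no w with 0=w and 0R²w.

none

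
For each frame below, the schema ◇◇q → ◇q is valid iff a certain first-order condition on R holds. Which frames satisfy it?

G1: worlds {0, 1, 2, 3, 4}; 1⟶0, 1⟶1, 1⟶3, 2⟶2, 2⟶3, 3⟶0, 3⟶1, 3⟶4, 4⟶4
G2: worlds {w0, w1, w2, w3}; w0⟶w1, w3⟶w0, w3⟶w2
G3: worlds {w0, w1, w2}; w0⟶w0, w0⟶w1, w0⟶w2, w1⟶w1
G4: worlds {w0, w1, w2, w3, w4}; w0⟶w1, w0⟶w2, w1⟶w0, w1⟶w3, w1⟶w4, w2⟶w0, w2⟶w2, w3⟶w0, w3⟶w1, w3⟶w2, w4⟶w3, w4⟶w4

G3

This is the axiom for transitivity; its first-order frame correspondent is ∀x ∀y ∀z (Rxy ∧ Ryz → Rxz).
G1: fails — R31 and R13 but not R33.
G2: fails — Rw3w0 and Rw0w1 but not Rw3w1.
G3: holds.
G4: fails — Rw1w0 and Rw0w1 but not Rw1w1.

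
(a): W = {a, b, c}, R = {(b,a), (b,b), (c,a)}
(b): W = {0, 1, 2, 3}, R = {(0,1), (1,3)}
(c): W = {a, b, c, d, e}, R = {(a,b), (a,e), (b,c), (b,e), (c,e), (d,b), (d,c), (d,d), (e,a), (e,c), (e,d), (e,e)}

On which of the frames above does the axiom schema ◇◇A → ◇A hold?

The schema corresponds to transitivity: ∀x ∀y ∀z (Rxy ∧ Ryz → Rxz).
(a): condition met.
(b): fails — R01 and R13 but not R03.
(c): fails — Rdc and Rce but not Rde.
Valid on: (a).

(a)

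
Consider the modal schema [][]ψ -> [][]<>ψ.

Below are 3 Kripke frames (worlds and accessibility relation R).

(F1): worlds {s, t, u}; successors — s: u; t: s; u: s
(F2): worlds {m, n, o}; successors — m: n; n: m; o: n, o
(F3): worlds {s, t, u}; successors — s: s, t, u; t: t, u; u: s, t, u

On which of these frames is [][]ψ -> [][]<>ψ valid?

Frame correspondent (Sahlqvist): forall x forall z (x R^2 z -> exists w (x R^2 w & zRw)) — i.e. a generalized confluence (Geach) condition.
(F1): fails — sR²s but no w with sR²w and sRw.
(F2): fails — mR²m but no w with mR²w and mRw.
(F3): condition met.
Valid on: (F3).

(F3)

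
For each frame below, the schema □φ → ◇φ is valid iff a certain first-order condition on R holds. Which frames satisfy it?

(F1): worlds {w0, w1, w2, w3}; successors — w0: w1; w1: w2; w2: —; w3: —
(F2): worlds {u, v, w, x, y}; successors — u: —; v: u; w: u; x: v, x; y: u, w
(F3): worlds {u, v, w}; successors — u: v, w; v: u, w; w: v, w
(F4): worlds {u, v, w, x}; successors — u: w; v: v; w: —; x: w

Frame correspondent (Sahlqvist): ∀x ∃y Rxy — i.e. seriality.
(F1): fails — world w2 has no successor.
(F2): fails — world u has no successor.
(F3): satisfies the condition.
(F4): fails — world w has no successor.
Valid on: (F3).

(F3)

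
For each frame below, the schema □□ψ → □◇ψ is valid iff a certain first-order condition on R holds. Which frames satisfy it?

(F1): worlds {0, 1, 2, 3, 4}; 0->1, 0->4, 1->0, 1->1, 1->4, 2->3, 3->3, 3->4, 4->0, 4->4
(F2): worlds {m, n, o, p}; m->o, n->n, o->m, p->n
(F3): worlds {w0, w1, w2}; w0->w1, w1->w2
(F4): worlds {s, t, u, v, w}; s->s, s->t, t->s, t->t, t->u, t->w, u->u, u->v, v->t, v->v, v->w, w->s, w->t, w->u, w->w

This is the axiom for a generalized confluence (Geach) condition; its first-order frame correspondent is ∀x ∀z (xRz → ∃w (xR²w ∧ zRw)).
(F1): holds.
(F2): holds.
(F3): fails — w1Rw2 but no w with w1R²w and w2Rw.
(F4): holds.
Valid on: (F1), (F2), (F4).

(F1), (F2), (F4)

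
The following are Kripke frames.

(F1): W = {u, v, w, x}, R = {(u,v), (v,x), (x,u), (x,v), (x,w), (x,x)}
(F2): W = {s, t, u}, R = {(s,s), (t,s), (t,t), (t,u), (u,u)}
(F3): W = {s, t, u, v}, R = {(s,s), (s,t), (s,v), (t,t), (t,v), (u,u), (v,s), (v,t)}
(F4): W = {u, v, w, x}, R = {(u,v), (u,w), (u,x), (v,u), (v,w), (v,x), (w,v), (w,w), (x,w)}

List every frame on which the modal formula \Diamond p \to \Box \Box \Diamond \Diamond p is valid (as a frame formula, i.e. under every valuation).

Frame correspondent (Sahlqvist): \forall x \forall y \forall z ((xRy \wedge x R^2 z) \to \exists w (y = w \wedge z R^2 w)) — i.e. a generalized confluence (Geach) condition.
(F1): fails — vRx, vR²w but no t with x=t and wR²t.
(F2): fails — tRs, tR²u but no w with s=w and uR²w.
(F3): condition met.
(F4): fails — uRx, uR²x but no t with x=t and xR²t.
Valid on: (F3).

(F3)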